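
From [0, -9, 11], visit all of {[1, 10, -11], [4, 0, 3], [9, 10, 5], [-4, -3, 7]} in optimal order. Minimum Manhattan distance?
70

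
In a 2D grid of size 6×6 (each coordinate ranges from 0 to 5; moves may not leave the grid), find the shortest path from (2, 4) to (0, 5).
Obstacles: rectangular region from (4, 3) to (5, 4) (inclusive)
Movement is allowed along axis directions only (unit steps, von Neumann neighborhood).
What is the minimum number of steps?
3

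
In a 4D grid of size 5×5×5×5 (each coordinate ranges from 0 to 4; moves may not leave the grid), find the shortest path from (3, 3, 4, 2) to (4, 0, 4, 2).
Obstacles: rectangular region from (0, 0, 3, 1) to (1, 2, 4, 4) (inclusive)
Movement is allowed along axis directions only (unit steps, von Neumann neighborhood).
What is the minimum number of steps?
4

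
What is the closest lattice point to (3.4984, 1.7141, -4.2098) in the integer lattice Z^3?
(3, 2, -4)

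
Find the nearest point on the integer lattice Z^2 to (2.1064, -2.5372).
(2, -3)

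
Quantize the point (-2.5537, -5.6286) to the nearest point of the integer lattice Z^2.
(-3, -6)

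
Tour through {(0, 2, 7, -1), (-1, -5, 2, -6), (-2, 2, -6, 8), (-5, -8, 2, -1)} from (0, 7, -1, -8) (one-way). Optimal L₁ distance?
74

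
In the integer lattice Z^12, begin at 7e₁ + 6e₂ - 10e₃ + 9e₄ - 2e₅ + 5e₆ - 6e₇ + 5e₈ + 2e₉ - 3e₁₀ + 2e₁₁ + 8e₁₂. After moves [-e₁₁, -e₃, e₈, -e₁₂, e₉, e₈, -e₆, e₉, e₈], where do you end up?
(7, 6, -11, 9, -2, 4, -6, 8, 4, -3, 1, 7)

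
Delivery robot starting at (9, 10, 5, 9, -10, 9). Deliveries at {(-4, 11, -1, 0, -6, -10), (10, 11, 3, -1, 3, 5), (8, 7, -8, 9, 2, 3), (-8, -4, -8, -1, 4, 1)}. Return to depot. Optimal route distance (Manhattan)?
198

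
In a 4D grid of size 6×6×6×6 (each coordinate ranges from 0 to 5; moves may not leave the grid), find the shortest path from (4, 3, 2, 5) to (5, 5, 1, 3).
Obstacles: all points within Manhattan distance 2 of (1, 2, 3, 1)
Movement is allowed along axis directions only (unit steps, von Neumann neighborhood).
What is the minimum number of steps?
6
(one shortest path: (4, 3, 2, 5) → (5, 3, 2, 5) → (5, 4, 2, 5) → (5, 5, 2, 5) → (5, 5, 1, 5) → (5, 5, 1, 4) → (5, 5, 1, 3))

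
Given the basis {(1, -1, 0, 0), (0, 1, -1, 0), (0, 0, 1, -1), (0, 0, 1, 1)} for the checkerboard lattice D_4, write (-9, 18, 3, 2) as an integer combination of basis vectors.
-9b₁ + 9b₂ + 5b₃ + 7b₄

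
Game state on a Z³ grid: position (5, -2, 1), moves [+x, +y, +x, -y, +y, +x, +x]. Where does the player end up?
(9, -1, 1)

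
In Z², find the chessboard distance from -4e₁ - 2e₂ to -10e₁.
6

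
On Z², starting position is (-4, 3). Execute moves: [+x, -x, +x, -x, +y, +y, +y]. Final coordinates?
(-4, 6)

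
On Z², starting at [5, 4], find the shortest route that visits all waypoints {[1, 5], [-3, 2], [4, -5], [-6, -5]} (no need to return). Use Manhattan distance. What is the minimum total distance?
32
(one optimal route: (5, 4) → (1, 5) → (-3, 2) → (-6, -5) → (4, -5))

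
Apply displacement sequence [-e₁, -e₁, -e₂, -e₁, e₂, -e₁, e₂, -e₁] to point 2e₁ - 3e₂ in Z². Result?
(-3, -2)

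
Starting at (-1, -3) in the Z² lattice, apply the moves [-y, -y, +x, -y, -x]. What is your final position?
(-1, -6)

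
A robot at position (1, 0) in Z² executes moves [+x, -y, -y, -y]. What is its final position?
(2, -3)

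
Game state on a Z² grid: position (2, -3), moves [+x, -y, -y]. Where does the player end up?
(3, -5)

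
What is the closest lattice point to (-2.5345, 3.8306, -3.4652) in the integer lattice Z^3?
(-3, 4, -3)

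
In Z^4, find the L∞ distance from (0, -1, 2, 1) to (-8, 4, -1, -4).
8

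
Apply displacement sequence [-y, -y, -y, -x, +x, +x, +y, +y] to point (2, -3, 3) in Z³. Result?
(3, -4, 3)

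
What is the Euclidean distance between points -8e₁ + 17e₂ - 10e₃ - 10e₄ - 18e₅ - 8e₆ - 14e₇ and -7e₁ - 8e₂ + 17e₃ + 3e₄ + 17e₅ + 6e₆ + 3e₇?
56.8683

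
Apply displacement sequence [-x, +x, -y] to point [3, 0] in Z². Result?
(3, -1)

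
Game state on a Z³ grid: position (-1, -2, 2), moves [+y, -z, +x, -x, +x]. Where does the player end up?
(0, -1, 1)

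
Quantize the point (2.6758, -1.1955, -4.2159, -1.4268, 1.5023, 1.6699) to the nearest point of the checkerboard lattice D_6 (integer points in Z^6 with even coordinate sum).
(3, -1, -4, -1, 1, 2)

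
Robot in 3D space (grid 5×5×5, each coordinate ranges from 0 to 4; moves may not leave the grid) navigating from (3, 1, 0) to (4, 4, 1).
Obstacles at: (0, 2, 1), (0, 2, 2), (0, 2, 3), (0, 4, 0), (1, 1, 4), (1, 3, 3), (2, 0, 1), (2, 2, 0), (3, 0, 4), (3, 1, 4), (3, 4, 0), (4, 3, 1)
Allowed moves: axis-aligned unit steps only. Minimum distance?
5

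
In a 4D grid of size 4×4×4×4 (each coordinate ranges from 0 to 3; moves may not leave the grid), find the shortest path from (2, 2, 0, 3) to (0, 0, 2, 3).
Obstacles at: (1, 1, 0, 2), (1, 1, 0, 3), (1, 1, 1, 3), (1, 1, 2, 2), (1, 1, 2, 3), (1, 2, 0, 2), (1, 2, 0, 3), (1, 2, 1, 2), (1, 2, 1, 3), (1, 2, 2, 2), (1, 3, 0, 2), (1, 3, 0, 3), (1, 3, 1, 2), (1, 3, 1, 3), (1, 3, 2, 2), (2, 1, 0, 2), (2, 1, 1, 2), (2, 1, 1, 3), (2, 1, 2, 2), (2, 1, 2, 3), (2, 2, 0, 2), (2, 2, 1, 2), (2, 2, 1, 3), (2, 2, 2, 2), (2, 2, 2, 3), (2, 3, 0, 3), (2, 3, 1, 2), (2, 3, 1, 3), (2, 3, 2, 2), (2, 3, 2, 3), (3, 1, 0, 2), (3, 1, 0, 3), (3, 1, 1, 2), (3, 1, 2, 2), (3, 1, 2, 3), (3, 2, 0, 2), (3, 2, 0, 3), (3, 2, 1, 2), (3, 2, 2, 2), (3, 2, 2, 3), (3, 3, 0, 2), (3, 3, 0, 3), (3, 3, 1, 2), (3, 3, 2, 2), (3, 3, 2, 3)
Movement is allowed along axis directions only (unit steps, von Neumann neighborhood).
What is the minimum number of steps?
6
(one shortest path: (2, 2, 0, 3) → (2, 1, 0, 3) → (2, 0, 0, 3) → (1, 0, 0, 3) → (0, 0, 0, 3) → (0, 0, 1, 3) → (0, 0, 2, 3))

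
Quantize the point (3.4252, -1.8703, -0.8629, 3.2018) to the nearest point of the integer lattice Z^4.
(3, -2, -1, 3)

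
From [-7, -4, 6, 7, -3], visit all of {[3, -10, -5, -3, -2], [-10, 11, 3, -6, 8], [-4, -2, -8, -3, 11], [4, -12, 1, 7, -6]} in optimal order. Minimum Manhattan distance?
117
(one optimal route: (-7, -4, 6, 7, -3) → (4, -12, 1, 7, -6) → (3, -10, -5, -3, -2) → (-4, -2, -8, -3, 11) → (-10, 11, 3, -6, 8))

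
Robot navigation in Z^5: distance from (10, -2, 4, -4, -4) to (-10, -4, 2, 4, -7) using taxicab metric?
35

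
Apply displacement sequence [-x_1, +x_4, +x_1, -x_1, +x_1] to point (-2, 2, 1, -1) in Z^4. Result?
(-2, 2, 1, 0)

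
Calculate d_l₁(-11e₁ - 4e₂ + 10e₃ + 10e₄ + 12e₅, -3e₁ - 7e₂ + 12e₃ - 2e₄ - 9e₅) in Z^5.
46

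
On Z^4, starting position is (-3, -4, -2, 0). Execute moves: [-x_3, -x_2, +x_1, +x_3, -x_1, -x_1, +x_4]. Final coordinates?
(-4, -5, -2, 1)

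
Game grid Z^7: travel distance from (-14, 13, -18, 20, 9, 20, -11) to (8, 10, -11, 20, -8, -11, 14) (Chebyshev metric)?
31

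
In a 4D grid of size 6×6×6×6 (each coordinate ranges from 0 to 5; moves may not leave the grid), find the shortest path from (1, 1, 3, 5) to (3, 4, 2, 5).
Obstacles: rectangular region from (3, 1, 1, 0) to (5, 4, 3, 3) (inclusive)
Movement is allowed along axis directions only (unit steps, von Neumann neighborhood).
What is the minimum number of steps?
6
(one shortest path: (1, 1, 3, 5) → (2, 1, 3, 5) → (3, 1, 3, 5) → (3, 2, 3, 5) → (3, 3, 3, 5) → (3, 4, 3, 5) → (3, 4, 2, 5))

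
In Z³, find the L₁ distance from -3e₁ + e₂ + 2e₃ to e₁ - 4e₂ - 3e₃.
14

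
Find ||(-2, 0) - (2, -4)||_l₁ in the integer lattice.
8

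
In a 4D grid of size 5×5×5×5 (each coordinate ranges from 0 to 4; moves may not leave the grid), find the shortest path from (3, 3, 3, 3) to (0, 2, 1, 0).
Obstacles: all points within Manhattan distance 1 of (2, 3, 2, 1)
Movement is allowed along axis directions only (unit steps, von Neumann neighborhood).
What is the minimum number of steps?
9
(one shortest path: (3, 3, 3, 3) → (2, 3, 3, 3) → (1, 3, 3, 3) → (0, 3, 3, 3) → (0, 2, 3, 3) → (0, 2, 2, 3) → (0, 2, 1, 3) → (0, 2, 1, 2) → (0, 2, 1, 1) → (0, 2, 1, 0))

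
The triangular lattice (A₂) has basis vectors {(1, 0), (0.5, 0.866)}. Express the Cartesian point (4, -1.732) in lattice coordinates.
5b₁ - 2b₂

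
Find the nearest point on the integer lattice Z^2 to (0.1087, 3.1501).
(0, 3)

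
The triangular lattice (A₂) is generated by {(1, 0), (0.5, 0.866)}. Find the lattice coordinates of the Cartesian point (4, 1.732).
3b₁ + 2b₂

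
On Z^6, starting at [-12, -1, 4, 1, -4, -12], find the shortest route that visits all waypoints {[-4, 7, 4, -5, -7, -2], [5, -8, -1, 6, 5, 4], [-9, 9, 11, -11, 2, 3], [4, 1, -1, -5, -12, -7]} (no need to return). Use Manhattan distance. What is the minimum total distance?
165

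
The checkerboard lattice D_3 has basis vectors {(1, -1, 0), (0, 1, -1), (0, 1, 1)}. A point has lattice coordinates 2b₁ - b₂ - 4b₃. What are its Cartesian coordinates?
(2, -7, -3)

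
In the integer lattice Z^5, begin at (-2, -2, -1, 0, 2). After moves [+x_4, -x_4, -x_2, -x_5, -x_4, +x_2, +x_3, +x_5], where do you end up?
(-2, -2, 0, -1, 2)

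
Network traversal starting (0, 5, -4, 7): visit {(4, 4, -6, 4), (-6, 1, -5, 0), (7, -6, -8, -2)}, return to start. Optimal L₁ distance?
74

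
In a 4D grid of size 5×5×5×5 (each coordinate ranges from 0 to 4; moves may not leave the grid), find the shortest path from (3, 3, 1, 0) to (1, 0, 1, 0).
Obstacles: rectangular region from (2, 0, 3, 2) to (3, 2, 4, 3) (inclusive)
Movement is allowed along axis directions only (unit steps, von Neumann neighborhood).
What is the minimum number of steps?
5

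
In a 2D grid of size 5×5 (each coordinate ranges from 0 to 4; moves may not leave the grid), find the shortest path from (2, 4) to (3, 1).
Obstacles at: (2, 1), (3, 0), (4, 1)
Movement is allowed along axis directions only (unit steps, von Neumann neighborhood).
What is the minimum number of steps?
4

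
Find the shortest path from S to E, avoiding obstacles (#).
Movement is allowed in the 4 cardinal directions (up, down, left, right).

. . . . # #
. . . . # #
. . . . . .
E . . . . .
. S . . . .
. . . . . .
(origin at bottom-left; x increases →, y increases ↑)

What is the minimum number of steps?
2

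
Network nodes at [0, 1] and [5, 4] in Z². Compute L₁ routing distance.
8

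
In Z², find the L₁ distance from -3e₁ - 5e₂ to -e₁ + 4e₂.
11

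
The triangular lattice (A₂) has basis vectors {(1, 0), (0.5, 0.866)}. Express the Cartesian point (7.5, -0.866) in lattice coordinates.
8b₁ - b₂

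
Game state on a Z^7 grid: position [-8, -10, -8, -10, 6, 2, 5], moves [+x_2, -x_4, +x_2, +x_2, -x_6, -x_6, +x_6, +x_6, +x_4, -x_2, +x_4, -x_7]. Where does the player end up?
(-8, -8, -8, -9, 6, 2, 4)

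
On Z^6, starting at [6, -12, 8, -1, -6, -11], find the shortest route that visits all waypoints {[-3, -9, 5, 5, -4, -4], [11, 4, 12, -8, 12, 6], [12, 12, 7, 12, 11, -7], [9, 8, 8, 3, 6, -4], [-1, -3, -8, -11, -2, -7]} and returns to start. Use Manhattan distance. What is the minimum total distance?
260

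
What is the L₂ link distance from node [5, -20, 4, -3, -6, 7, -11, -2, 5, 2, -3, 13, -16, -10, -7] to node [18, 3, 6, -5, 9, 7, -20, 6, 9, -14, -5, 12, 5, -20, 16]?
49.224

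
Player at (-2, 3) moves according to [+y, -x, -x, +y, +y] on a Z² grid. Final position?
(-4, 6)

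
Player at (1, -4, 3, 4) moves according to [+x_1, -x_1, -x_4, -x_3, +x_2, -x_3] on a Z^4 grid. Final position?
(1, -3, 1, 3)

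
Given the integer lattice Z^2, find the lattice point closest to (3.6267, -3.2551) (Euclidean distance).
(4, -3)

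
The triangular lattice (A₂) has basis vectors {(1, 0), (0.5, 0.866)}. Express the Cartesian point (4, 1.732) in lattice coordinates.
3b₁ + 2b₂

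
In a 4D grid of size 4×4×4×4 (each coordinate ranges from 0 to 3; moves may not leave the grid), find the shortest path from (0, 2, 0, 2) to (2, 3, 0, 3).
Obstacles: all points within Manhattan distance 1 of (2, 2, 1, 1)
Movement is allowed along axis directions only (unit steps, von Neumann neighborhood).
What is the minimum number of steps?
4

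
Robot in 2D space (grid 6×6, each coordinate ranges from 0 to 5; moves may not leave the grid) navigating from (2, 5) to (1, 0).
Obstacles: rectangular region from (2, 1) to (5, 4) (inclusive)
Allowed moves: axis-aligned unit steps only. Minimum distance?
6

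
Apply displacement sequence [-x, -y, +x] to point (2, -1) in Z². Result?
(2, -2)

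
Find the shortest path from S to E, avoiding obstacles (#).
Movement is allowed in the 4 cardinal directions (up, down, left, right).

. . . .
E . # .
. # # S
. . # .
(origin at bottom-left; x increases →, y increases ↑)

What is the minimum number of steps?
6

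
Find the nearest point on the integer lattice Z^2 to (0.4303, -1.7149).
(0, -2)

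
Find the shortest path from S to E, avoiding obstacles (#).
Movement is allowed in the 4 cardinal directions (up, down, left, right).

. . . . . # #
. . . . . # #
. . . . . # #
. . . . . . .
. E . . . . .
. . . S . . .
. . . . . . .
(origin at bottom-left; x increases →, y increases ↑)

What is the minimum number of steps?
3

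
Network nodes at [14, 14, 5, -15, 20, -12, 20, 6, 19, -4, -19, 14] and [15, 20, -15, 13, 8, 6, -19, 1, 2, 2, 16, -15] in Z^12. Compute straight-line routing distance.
75.0067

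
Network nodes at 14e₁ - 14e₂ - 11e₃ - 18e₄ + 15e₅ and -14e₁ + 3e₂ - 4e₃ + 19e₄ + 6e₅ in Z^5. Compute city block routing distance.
98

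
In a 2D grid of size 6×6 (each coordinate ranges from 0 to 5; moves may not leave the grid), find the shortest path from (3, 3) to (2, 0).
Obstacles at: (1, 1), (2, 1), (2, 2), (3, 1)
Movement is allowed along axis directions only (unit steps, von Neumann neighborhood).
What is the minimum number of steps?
6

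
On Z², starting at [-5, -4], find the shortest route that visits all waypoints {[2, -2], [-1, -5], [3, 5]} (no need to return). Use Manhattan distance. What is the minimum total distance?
19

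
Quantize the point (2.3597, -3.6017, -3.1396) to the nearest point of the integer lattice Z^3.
(2, -4, -3)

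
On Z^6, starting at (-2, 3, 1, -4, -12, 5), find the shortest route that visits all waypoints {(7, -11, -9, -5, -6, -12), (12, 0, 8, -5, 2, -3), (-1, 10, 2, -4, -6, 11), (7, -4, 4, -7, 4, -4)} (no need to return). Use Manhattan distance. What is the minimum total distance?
131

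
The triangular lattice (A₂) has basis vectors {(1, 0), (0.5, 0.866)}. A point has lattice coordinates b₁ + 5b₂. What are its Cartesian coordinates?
(3.5, 4.33)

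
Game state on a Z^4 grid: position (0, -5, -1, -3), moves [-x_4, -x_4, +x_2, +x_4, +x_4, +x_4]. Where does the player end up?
(0, -4, -1, -2)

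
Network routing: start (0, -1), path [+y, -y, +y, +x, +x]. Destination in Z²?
(2, 0)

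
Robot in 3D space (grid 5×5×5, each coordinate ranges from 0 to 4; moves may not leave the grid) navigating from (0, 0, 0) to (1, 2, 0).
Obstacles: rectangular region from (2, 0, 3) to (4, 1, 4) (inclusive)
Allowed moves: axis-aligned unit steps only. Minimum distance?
3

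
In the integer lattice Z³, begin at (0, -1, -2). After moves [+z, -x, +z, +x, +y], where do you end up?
(0, 0, 0)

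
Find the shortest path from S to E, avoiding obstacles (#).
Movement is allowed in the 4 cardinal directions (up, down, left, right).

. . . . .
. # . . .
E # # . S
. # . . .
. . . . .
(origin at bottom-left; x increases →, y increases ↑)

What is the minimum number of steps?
8
(one shortest path: (4, 2) → (3, 2) → (3, 1) → (2, 1) → (2, 0) → (1, 0) → (0, 0) → (0, 1) → (0, 2))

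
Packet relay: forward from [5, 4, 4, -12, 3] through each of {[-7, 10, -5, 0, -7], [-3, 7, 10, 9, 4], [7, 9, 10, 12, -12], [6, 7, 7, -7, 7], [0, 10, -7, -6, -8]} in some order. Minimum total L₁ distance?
141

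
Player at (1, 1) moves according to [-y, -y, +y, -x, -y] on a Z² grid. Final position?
(0, -1)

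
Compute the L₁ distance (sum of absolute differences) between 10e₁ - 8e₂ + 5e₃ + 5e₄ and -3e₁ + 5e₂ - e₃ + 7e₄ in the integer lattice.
34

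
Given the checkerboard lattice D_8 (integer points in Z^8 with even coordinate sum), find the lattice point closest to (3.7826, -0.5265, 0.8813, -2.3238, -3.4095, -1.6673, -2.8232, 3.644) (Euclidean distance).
(4, -1, 1, -2, -3, -2, -3, 4)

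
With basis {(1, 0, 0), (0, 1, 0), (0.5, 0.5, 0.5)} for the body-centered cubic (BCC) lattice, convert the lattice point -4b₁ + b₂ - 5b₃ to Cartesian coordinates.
(-6.5, -1.5, -2.5)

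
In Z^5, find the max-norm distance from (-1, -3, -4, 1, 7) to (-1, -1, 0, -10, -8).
15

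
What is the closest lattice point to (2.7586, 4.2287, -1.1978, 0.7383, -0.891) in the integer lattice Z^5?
(3, 4, -1, 1, -1)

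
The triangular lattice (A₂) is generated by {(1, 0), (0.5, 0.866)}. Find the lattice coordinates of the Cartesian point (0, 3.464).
-2b₁ + 4b₂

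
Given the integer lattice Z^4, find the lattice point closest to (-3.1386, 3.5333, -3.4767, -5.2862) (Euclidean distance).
(-3, 4, -3, -5)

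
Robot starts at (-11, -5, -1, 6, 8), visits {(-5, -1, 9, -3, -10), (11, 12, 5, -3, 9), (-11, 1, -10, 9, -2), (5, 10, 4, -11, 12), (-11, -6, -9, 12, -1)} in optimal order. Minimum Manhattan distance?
155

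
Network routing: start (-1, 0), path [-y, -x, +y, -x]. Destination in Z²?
(-3, 0)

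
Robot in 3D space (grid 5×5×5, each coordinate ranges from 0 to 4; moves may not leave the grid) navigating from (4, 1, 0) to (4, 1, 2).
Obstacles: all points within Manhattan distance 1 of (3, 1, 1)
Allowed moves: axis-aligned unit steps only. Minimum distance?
4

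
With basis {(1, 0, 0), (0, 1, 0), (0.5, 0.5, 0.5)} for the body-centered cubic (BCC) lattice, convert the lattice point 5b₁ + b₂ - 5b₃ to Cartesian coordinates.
(2.5, -1.5, -2.5)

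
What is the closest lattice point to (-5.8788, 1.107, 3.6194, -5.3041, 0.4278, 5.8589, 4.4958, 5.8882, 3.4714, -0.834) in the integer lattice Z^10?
(-6, 1, 4, -5, 0, 6, 4, 6, 3, -1)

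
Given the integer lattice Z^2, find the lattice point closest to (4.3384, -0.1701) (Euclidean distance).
(4, 0)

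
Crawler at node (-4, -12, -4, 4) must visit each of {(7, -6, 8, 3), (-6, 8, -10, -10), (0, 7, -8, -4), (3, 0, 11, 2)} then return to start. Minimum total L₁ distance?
136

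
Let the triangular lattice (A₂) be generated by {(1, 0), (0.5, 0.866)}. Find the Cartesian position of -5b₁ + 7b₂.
(-1.5, 6.062)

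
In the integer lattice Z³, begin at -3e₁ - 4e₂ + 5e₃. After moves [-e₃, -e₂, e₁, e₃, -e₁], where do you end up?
(-3, -5, 5)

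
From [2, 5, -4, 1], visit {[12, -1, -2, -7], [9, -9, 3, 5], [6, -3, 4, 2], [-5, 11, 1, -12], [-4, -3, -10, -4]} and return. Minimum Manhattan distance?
156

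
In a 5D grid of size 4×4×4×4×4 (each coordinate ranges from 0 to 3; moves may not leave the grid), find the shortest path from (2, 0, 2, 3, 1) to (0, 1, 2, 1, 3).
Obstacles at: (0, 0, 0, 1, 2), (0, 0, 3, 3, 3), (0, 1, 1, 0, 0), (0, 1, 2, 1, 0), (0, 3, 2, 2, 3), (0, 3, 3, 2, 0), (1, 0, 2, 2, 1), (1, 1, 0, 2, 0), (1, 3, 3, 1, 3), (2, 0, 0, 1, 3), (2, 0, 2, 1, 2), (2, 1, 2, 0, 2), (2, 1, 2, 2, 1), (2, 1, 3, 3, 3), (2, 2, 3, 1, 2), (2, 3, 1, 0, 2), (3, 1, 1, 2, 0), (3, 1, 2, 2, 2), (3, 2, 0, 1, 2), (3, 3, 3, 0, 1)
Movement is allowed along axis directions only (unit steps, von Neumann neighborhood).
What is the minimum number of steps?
7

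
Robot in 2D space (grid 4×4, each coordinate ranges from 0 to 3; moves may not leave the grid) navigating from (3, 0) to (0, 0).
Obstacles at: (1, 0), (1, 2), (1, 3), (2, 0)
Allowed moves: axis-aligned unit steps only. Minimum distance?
5
(one shortest path: (3, 0) → (3, 1) → (2, 1) → (1, 1) → (0, 1) → (0, 0))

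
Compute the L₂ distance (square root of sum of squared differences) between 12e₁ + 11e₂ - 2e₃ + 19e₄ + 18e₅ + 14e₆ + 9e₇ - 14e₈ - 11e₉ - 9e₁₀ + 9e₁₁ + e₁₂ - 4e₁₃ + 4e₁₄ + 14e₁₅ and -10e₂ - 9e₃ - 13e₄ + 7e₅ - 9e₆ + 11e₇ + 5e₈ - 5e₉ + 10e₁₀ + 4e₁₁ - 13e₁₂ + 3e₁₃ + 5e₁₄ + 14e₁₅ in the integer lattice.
57.8014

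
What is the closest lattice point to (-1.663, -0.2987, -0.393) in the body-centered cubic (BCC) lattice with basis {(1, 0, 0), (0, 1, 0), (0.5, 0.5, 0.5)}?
(-1.5, -0.5, -0.5)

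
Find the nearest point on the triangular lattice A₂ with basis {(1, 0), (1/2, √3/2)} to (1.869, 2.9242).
(1.5, 2.598)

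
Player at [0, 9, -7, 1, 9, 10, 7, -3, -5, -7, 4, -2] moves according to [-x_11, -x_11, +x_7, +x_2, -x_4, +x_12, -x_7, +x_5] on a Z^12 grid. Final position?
(0, 10, -7, 0, 10, 10, 7, -3, -5, -7, 2, -1)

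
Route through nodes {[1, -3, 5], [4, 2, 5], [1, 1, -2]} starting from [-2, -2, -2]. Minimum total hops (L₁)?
25
(one optimal route: (-2, -2, -2) → (1, 1, -2) → (1, -3, 5) → (4, 2, 5))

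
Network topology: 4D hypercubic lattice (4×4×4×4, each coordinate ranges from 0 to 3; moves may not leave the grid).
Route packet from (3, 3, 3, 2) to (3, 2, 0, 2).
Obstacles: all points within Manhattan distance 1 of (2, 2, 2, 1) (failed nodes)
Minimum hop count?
4
(one shortest path: (3, 3, 3, 2) → (3, 2, 3, 2) → (3, 2, 2, 2) → (3, 2, 1, 2) → (3, 2, 0, 2))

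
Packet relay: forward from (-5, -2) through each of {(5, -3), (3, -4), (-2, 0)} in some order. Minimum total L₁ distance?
17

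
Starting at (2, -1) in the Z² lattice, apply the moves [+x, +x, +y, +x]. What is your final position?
(5, 0)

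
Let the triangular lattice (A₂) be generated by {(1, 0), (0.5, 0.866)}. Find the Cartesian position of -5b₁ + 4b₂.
(-3, 3.464)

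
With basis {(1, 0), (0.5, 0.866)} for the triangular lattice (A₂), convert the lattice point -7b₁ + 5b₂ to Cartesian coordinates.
(-4.5, 4.33)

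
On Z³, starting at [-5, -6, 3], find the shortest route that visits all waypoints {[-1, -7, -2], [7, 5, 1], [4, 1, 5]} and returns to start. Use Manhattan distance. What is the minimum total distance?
62
(one optimal route: (-5, -6, 3) → (-1, -7, -2) → (7, 5, 1) → (4, 1, 5) → (-5, -6, 3))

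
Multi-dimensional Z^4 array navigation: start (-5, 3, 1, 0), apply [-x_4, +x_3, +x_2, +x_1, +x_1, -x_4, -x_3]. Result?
(-3, 4, 1, -2)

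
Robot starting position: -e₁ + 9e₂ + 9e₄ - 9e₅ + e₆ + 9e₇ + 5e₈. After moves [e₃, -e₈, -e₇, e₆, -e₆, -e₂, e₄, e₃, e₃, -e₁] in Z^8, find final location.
(-2, 8, 3, 10, -9, 1, 8, 4)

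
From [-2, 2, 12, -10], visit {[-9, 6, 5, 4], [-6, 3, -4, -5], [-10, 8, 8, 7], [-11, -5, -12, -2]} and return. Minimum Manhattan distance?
130
(one optimal route: (-2, 2, 12, -10) → (-6, 3, -4, -5) → (-11, -5, -12, -2) → (-9, 6, 5, 4) → (-10, 8, 8, 7) → (-2, 2, 12, -10))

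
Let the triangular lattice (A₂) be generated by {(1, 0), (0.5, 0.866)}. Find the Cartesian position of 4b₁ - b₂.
(3.5, -0.866)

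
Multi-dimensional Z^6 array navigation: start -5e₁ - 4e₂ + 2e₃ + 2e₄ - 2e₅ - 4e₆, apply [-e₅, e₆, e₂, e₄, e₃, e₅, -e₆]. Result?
(-5, -3, 3, 3, -2, -4)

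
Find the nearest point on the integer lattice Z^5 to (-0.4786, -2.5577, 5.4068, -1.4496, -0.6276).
(0, -3, 5, -1, -1)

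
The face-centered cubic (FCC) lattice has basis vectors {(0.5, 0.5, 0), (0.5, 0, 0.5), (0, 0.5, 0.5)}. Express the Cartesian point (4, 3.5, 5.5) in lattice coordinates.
2b₁ + 6b₂ + 5b₃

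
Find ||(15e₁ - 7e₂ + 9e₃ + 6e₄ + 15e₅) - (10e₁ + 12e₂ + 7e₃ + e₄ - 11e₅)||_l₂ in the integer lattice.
33.0303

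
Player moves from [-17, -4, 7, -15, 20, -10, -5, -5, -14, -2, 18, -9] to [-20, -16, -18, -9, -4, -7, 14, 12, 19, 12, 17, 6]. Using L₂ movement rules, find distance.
59.6657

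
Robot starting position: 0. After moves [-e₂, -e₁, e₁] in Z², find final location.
(0, -1)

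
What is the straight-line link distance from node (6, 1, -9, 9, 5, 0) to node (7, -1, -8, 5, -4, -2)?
10.3441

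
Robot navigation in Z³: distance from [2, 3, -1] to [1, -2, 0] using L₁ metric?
7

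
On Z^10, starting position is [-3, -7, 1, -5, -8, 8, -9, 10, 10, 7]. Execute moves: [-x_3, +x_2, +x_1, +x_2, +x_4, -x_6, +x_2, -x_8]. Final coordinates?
(-2, -4, 0, -4, -8, 7, -9, 9, 10, 7)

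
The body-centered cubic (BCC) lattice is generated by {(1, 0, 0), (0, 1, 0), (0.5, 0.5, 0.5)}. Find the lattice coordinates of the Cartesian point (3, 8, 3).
5b₂ + 6b₃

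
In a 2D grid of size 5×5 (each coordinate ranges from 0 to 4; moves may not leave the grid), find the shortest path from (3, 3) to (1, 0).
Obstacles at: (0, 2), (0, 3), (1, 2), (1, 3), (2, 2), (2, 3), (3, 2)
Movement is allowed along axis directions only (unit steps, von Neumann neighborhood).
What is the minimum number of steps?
7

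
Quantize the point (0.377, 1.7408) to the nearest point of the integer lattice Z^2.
(0, 2)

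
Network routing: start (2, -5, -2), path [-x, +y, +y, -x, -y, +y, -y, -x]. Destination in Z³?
(-1, -4, -2)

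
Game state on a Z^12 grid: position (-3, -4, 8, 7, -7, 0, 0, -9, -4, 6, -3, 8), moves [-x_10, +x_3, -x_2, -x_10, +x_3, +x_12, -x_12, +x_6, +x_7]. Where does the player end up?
(-3, -5, 10, 7, -7, 1, 1, -9, -4, 4, -3, 8)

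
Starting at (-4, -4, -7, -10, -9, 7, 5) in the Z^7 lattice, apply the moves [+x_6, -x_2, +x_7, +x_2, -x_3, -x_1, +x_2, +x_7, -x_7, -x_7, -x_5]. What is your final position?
(-5, -3, -8, -10, -10, 8, 5)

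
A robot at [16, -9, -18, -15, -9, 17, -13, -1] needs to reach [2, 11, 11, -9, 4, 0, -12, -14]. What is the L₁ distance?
113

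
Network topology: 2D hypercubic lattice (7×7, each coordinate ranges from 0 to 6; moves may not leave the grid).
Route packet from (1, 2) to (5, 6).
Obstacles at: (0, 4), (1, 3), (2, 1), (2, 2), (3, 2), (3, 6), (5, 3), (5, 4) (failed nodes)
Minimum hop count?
12
(one shortest path: (1, 2) → (1, 1) → (1, 0) → (2, 0) → (3, 0) → (4, 0) → (4, 1) → (4, 2) → (4, 3) → (4, 4) → (4, 5) → (5, 5) → (5, 6))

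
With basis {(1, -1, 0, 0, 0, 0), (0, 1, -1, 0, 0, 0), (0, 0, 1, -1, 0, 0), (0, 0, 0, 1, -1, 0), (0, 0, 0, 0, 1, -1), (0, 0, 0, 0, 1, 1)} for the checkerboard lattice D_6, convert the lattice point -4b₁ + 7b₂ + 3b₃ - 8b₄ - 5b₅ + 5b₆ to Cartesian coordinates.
(-4, 11, -4, -11, 8, 10)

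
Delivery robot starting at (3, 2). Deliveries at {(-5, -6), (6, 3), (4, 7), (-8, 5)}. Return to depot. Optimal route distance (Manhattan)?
54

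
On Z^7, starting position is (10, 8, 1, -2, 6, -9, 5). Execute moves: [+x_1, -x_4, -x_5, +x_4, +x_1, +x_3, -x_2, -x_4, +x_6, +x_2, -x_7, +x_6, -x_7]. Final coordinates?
(12, 8, 2, -3, 5, -7, 3)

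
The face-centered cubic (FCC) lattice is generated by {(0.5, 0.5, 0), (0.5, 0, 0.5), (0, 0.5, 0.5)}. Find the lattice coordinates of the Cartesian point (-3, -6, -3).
-6b₁ - 6b₃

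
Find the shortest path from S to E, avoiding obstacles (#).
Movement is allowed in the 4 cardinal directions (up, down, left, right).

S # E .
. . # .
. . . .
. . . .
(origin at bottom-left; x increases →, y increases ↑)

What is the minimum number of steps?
8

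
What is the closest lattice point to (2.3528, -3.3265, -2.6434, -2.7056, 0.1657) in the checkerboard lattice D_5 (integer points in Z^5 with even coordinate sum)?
(2, -3, -2, -3, 0)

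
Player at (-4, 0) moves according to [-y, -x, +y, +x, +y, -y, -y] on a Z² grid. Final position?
(-4, -1)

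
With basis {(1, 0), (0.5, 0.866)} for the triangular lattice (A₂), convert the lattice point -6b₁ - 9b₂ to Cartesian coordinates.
(-10.5, -7.794)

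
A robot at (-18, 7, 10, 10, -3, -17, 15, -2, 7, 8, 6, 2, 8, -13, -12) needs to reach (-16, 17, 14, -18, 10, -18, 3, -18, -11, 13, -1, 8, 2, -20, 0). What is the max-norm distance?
28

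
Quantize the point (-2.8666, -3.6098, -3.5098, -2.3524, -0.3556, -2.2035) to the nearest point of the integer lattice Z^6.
(-3, -4, -4, -2, 0, -2)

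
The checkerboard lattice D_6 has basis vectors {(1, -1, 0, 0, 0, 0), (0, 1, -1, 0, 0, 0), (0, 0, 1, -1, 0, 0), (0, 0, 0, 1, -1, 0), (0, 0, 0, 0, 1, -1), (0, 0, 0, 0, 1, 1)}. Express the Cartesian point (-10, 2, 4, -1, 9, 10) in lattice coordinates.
-10b₁ - 8b₂ - 4b₃ - 5b₄ - 3b₅ + 7b₆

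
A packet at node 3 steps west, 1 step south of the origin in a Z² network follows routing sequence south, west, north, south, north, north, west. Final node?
(-5, 0)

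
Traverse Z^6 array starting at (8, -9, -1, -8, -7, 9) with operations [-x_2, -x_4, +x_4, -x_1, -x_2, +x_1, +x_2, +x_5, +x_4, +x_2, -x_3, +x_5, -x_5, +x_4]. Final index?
(8, -9, -2, -6, -6, 9)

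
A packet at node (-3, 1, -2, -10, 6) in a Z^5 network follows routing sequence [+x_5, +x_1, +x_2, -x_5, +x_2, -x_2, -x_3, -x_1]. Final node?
(-3, 2, -3, -10, 6)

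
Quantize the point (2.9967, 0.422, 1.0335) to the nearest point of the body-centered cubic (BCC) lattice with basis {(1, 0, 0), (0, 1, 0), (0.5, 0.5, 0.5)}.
(3, 0, 1)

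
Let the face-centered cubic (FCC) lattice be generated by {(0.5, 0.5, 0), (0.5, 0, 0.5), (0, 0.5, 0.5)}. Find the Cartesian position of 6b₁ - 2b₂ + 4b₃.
(2, 5, 1)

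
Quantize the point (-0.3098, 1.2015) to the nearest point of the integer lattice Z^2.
(0, 1)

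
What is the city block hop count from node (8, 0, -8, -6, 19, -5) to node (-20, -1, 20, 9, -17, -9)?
112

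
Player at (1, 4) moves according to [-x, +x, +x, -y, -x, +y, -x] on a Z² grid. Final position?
(0, 4)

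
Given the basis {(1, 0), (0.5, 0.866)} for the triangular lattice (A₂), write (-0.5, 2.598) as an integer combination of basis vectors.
-2b₁ + 3b₂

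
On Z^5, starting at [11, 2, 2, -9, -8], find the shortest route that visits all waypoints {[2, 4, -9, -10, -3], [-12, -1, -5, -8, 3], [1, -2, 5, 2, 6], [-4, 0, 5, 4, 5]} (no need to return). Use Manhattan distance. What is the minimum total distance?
102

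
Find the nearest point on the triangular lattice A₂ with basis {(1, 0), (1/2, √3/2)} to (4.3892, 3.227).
(4, 3.464)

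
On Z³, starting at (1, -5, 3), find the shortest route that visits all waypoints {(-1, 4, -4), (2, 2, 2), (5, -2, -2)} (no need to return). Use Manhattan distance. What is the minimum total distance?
34
(one optimal route: (1, -5, 3) → (2, 2, 2) → (-1, 4, -4) → (5, -2, -2))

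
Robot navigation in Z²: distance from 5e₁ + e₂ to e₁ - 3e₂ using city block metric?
8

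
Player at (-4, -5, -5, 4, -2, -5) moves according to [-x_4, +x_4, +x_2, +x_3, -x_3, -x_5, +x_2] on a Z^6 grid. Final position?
(-4, -3, -5, 4, -3, -5)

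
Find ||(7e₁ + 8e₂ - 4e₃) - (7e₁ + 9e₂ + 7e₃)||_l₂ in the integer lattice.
11.0454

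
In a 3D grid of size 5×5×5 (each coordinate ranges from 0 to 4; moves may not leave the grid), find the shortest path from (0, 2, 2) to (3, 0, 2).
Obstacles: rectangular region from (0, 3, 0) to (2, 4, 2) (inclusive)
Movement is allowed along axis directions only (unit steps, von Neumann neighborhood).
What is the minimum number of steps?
5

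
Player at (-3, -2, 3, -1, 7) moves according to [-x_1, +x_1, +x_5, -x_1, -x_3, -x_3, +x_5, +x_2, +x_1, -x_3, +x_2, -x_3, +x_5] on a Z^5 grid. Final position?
(-3, 0, -1, -1, 10)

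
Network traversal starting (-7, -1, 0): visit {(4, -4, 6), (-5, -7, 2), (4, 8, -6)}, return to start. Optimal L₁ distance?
76
(one optimal route: (-7, -1, 0) → (-5, -7, 2) → (4, -4, 6) → (4, 8, -6) → (-7, -1, 0))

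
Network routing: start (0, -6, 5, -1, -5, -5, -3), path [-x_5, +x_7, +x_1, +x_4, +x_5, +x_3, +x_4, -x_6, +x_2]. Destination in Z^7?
(1, -5, 6, 1, -5, -6, -2)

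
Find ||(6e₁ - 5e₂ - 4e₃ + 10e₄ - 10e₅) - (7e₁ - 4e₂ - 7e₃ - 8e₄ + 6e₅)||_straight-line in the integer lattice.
24.3105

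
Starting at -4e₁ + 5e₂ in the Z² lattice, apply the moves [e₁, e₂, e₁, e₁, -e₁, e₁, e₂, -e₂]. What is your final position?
(-1, 6)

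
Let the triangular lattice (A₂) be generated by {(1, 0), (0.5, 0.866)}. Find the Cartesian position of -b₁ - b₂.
(-1.5, -0.866)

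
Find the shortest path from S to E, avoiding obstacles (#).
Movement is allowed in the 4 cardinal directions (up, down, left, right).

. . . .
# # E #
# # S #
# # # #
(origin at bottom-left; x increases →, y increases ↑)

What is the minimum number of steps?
1
(one shortest path: (2, 1) → (2, 2))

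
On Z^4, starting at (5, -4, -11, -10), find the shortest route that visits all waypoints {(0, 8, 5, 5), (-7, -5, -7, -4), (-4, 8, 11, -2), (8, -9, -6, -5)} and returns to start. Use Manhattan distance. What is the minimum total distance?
140
(one optimal route: (5, -4, -11, -10) → (0, 8, 5, 5) → (-4, 8, 11, -2) → (-7, -5, -7, -4) → (8, -9, -6, -5) → (5, -4, -11, -10))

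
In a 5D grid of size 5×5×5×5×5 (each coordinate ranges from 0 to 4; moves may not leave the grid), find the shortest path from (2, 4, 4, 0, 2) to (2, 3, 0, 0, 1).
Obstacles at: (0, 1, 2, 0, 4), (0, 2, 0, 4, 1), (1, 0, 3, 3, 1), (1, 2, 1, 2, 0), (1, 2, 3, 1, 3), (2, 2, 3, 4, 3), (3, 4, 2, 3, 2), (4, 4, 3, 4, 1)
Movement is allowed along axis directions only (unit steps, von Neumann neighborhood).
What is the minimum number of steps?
6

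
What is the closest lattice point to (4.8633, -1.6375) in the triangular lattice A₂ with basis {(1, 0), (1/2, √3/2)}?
(5, -1.732)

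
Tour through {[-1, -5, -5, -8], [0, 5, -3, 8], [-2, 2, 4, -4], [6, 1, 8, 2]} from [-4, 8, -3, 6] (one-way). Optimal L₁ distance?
76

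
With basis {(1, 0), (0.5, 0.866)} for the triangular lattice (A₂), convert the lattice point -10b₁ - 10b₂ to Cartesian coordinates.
(-15, -8.66)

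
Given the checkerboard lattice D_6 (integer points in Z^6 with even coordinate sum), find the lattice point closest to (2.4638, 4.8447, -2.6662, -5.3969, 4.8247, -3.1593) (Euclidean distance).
(3, 5, -3, -5, 5, -3)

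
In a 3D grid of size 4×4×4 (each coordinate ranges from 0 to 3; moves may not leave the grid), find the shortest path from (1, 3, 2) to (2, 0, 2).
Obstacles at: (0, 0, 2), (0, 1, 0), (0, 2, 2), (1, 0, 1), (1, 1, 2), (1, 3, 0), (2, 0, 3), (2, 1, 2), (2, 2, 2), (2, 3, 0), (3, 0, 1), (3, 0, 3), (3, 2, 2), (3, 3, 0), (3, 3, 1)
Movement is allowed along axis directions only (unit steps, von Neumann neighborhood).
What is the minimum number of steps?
6
(one shortest path: (1, 3, 2) → (2, 3, 2) → (2, 3, 1) → (2, 2, 1) → (2, 1, 1) → (2, 0, 1) → (2, 0, 2))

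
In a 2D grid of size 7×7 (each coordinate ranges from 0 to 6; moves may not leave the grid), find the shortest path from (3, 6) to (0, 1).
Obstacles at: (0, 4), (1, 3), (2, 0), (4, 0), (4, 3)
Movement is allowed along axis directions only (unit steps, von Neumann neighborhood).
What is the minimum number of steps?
8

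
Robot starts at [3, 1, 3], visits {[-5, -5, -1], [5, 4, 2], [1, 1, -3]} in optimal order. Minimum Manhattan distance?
32
(one optimal route: (3, 1, 3) → (5, 4, 2) → (1, 1, -3) → (-5, -5, -1))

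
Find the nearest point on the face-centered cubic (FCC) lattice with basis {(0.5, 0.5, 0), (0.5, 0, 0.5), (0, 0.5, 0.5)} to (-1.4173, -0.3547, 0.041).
(-1.5, -0.5, 0)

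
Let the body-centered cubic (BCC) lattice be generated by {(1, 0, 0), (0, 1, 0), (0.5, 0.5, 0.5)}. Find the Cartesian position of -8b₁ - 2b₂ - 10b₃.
(-13, -7, -5)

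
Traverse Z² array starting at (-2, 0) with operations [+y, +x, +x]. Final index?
(0, 1)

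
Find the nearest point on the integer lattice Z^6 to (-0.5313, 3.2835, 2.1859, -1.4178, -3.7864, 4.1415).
(-1, 3, 2, -1, -4, 4)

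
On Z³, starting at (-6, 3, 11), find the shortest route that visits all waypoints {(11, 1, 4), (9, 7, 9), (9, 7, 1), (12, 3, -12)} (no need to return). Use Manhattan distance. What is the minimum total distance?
59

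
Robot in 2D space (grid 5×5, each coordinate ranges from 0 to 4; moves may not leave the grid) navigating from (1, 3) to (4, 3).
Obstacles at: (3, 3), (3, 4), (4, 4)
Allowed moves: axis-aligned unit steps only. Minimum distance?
5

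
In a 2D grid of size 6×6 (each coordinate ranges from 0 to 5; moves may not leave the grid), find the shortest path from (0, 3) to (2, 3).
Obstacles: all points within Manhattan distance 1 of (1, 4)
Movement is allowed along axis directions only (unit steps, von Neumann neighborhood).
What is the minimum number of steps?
4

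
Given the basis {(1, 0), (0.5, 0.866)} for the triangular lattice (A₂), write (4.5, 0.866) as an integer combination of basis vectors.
4b₁ + b₂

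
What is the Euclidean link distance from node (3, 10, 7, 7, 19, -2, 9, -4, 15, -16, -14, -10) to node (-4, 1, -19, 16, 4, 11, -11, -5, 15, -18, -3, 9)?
46.5618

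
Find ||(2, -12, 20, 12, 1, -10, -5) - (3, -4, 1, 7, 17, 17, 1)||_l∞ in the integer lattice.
27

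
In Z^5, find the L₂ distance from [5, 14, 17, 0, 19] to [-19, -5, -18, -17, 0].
53.0283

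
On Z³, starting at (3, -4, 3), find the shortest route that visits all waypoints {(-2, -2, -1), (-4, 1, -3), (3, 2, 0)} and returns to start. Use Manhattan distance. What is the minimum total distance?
38
(one optimal route: (3, -4, 3) → (-2, -2, -1) → (-4, 1, -3) → (3, 2, 0) → (3, -4, 3))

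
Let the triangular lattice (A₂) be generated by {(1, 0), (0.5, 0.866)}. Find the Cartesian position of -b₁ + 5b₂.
(1.5, 4.33)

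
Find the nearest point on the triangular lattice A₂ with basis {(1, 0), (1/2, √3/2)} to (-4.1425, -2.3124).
(-4.5, -2.598)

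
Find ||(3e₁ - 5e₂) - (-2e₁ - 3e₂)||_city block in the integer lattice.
7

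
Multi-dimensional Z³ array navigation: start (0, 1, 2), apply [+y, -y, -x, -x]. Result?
(-2, 1, 2)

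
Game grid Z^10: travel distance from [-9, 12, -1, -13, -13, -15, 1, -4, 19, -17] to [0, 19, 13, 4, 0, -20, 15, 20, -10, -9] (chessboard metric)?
29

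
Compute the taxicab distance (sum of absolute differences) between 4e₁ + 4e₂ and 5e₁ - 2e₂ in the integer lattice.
7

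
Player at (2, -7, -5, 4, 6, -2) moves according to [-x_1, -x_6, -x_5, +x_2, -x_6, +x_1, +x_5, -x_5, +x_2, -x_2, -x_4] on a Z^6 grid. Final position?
(2, -6, -5, 3, 5, -4)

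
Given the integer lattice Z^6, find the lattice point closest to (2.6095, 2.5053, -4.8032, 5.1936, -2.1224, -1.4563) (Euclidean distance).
(3, 3, -5, 5, -2, -1)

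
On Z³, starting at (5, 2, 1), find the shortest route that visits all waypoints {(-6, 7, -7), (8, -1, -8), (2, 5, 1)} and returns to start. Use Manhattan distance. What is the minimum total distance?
62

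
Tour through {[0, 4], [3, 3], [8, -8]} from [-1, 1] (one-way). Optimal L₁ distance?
24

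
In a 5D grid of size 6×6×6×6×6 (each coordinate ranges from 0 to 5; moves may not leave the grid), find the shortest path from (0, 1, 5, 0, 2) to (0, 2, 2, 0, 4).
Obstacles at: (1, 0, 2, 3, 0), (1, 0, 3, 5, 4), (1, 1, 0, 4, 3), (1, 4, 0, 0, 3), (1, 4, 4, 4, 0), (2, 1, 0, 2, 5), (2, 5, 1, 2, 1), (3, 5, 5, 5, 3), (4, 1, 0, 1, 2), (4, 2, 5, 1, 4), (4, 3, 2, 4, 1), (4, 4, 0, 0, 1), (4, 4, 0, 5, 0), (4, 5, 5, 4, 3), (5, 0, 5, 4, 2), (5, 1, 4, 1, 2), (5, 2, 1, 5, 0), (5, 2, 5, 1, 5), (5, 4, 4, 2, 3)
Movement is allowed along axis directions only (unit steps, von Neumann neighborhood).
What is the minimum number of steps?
6
(one shortest path: (0, 1, 5, 0, 2) → (0, 2, 5, 0, 2) → (0, 2, 4, 0, 2) → (0, 2, 3, 0, 2) → (0, 2, 2, 0, 2) → (0, 2, 2, 0, 3) → (0, 2, 2, 0, 4))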